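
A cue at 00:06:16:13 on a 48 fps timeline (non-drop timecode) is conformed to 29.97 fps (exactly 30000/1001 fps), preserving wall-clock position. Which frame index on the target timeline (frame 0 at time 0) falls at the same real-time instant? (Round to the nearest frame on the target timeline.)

frame 11277

Source frame index: (0×3600 + 6×60 + 16) × 48 + 13 = 18061.
Real time: 18061 / (48) = 18061/48 s.
Target frame: (18061/48) × (30000/1001) = 11288125/1001 ≈ 11276.848 → 11277.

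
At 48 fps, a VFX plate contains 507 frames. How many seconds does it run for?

Running time = 507 / (48) = 10.5625 s.

10.5625 seconds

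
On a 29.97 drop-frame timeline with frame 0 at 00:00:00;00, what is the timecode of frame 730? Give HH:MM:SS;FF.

00:00:24;10

Each 10-minute DF block holds 10 × 60 × 30 − 9 × 2 = 17982 frames. 730 ÷ 17982 → 0 full blocks, remainder 730.
Within the partial block the first minute is 1800 frames and each further minute 1798, so 0 further minute boundaries passed. Total skipped labels = 18 × 0 + 2 × 0 = 0.
Non-drop label index = 730 + 0 = 730; at 30 labels/s that is 00:00:24:10, i.e. DF 00:00:24;10.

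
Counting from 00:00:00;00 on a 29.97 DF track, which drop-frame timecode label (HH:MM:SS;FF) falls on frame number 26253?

Each 10-minute DF block holds 10 × 60 × 30 − 9 × 2 = 17982 frames. 26253 ÷ 17982 → 1 full block, remainder 8271.
Within the partial block the first minute is 1800 frames and each further minute 1798, so 4 further minute boundaries passed. Total skipped labels = 18 × 1 + 2 × 4 = 26.
Non-drop label index = 26253 + 26 = 26279; at 30 labels/s that is 00:14:35:29, i.e. DF 00:14:35;29.

00:14:35;29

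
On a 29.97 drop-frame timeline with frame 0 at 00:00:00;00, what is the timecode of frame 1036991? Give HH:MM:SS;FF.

Each 10-minute DF block holds 10 × 60 × 30 − 9 × 2 = 17982 frames. 1036991 ÷ 17982 → 57 full blocks, remainder 12017.
Within the partial block the first minute is 1800 frames and each further minute 1798, so 6 further minute boundaries passed. Total skipped labels = 18 × 57 + 2 × 6 = 1038.
Non-drop label index = 1036991 + 1038 = 1038029; at 30 labels/s that is 09:36:40:29, i.e. DF 09:36:40;29.

09:36:40;29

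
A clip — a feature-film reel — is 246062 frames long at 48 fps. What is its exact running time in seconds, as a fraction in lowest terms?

Running time = 246062 ÷ (48) = 246062 × 1/48 = 123031/24 s.

123031/24 seconds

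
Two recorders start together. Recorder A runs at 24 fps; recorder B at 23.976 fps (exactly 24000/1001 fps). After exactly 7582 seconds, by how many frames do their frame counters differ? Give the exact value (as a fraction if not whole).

A emits 24 × 7582 = 181968 frames; B emits 24000/1001 × 7582 = 181968000/1001.
Difference = 181968/1001 frames (≈ 181.7862); B is behind A.

181968/1001 frames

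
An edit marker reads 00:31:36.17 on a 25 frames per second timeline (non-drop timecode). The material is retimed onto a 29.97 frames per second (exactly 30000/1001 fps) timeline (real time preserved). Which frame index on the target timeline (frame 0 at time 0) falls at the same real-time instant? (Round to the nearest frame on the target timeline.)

frame 56844

Source frame index: (0×3600 + 31×60 + 36) × 25 + 17 = 47417.
Real time: 47417 / (25) = 47417/25 s.
Target frame: (47417/25) × (30000/1001) = 56900400/1001 ≈ 56843.556 → 56844.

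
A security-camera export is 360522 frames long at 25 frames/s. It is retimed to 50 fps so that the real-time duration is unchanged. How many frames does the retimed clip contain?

721044 frames

Frames at target rate = 360522 × (50) / (25) = 721044.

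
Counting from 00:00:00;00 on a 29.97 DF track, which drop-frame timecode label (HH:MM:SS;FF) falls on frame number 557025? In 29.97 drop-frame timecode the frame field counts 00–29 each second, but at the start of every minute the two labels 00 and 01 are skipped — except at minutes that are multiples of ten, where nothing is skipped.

05:09:46;03

Ten DF minutes hold 17982 frames, so frame 557025 lies in block 30 (frames 539460–557441) with 17565 frames into that block.
The block's first minute is 1800 frames and the rest 1798 each; 17565 frames reaches minute 9, so 30 × 18 + 9 × 2 = 558 labels have been skipped so far.
Adding those back, label number 557025 + 558 = 557583 at 30 labels/s is 18586 s + 3 f = 5 h 9 min 46 s frame 3, i.e. 05:09:46;03.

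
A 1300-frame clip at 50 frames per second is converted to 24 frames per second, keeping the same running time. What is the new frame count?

624 frames

Target frames = source frames × (target rate / source rate) = 1300 × (24)/(50) = 1300 × 12/25 = 624.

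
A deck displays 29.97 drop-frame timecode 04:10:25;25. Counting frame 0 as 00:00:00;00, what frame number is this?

450325

Complete 10-minute blocks: 25, each 17982 frames → 449550.
Remaining 0 whole minutes in the current block: 0 frames.
Within the current minute: 25 × 30 + 25 = 775. Total = 449550 + 0 + 775 = 450325.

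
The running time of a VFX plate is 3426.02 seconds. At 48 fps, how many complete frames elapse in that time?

164448 frames

Frames = 3426.02 × 48 = 4111224/25 ≈ 164448.9600.
Complete frames: 164448.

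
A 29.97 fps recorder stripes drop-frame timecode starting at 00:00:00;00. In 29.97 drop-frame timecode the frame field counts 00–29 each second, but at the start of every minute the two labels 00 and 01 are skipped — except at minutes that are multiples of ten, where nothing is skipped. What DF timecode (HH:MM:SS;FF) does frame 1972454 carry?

18:16:54;08

Ten DF minutes hold 17982 frames, so frame 1972454 lies in block 109 (frames 1960038–1978019) with 12416 frames into that block.
The block's first minute is 1800 frames and the rest 1798 each; 12416 frames reaches minute 6, so 109 × 18 + 6 × 2 = 1974 labels have been skipped so far.
Adding those back, label number 1972454 + 1974 = 1974428 at 30 labels/s is 65814 s + 8 f = 18 h 16 min 54 s frame 8, i.e. 18:16:54;08.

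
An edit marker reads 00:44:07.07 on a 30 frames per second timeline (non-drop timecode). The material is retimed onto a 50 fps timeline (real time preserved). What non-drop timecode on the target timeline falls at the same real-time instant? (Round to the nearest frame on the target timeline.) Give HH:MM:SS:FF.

Source frame index: (0×3600 + 44×60 + 7) × 30 + 7 = 79417.
Real time: 79417 / (30) = 79417/30 s.
Target frame: (79417/30) × (50) = 397085/3 ≈ 132361.667 → 132362.
At 50 labels/s: frame 132362 → 00:44:07:12.

00:44:07:12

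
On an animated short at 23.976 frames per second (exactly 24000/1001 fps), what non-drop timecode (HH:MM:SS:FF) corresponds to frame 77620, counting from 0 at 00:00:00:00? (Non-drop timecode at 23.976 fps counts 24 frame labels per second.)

00:53:54:04

77620 ÷ 24 = 3234 full seconds, remainder 4 frames.
3234 s = 0 h 53 min 54 s.
Timecode: 00:53:54:04.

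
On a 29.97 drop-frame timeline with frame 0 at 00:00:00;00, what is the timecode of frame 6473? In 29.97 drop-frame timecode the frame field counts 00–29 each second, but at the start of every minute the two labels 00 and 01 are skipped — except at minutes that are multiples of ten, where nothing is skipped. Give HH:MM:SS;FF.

Ten DF minutes hold 17982 frames, so frame 6473 lies in block 0 (frames 0–17981) with 6473 frames into that block.
The block's first minute is 1800 frames and the rest 1798 each; 6473 frames reaches minute 3, so 0 × 18 + 3 × 2 = 6 labels have been skipped so far.
Adding those back, label number 6473 + 6 = 6479 at 30 labels/s is 215 s + 29 f = 0 h 3 min 35 s frame 29, i.e. 00:03:35;29.

00:03:35;29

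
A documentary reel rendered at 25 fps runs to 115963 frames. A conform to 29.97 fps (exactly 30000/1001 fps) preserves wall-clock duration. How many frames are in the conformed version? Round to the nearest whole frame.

139017 frames

Frames at target rate = 115963 × (30000/1001) / (25) = 139155600/1001 ≈ 139016.583.
Nearest whole frame: 139017.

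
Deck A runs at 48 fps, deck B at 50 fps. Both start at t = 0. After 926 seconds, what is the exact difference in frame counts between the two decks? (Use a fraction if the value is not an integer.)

1852 frames

A emits 48 × 926 = 44448 frames; B emits 50 × 926 = 46300.
Difference = 1852 frames; B is ahead of A.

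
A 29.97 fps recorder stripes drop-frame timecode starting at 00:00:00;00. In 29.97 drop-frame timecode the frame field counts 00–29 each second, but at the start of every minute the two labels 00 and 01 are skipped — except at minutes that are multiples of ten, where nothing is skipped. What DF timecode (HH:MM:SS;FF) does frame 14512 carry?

Each 10-minute DF block holds 10 × 60 × 30 − 9 × 2 = 17982 frames. 14512 ÷ 17982 → 0 full blocks, remainder 14512.
Within the partial block the first minute is 1800 frames and each further minute 1798, so 8 further minute boundaries passed. Total skipped labels = 18 × 0 + 2 × 8 = 16.
Non-drop label index = 14512 + 16 = 14528; at 30 labels/s that is 00:08:04:08, i.e. DF 00:08:04;08.

00:08:04;08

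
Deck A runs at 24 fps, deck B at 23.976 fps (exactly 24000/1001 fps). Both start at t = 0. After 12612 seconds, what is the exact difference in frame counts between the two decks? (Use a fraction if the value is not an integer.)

302688/1001 frames

A emits 24 × 12612 = 302688 frames; B emits 24000/1001 × 12612 = 302688000/1001.
Difference = 302688/1001 frames (≈ 302.3856); B is behind A.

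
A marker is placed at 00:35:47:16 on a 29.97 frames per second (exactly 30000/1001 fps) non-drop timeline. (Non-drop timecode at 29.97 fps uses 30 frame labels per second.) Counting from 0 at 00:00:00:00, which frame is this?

Total seconds to the label: (0 × 3600 + 35 × 60 + 47) = 2147.
Frame index = 2147 × 30 + 16 = 64426.

64426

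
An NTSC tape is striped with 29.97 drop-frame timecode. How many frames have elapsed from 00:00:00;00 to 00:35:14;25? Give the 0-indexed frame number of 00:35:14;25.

As if non-drop at 30 labels/s: (0 × 3600 + 35 × 60 + 14) × 30 + 25 = 63445.
Minute boundaries passed: 35; those not divisible by 10: 35 − 3 = 32; dropped labels = 2 × 32 = 64.
Actual frame index = 63445 − 64 = 63381.

63381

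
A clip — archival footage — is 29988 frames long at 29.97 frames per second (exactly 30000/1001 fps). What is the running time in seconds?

Running time = 29988 / (30000/1001) = 1000.5996 s.

1000.5996 seconds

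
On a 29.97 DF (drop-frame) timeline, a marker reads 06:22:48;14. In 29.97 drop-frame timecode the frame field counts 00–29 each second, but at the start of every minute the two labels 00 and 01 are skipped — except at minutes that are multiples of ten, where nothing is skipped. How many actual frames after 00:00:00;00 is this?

As if non-drop at 30 labels/s: (6 × 3600 + 22 × 60 + 48) × 30 + 14 = 689054.
Minute boundaries passed: 382; those not divisible by 10: 382 − 38 = 344; dropped labels = 2 × 344 = 688.
Actual frame index = 689054 − 688 = 688366.

688366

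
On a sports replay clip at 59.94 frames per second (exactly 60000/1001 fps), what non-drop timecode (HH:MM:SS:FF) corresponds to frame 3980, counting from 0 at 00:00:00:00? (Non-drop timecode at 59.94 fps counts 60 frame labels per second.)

00:01:06:20

3980 ÷ 60 = 66 full seconds, remainder 20 frames.
66 s = 0 h 1 min 6 s.
Timecode: 00:01:06:20.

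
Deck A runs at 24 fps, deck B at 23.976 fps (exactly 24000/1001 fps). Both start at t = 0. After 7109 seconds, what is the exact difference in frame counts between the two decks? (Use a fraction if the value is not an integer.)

A emits 24 × 7109 = 170616 frames; B emits 24000/1001 × 7109 = 170616000/1001.
Difference = 170616/1001 frames (≈ 170.4456); B is behind A.

170616/1001 frames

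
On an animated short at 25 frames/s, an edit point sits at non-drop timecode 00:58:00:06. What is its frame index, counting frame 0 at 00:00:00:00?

Total seconds to the label: (0 × 3600 + 58 × 60 + 0) = 3480.
Frame index = 3480 × 25 + 6 = 87006.

frame 87006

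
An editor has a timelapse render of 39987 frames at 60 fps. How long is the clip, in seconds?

666.45 seconds

Running time = 39987 / (60) = 666.45 s.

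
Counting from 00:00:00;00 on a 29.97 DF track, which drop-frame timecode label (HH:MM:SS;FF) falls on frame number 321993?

02:59:03;27

Each 10-minute DF block holds 10 × 60 × 30 − 9 × 2 = 17982 frames. 321993 ÷ 17982 → 17 full blocks, remainder 16299.
Within the partial block the first minute is 1800 frames and each further minute 1798, so 9 further minute boundaries passed. Total skipped labels = 18 × 17 + 2 × 9 = 324.
Non-drop label index = 321993 + 324 = 322317; at 30 labels/s that is 02:59:03:27, i.e. DF 02:59:03;27.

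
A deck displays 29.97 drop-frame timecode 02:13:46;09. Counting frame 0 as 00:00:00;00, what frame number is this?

Complete 10-minute blocks: 13, each 17982 frames → 233766.
Remaining 3 whole minutes in the current block: 1800 + 2 × 1798 = 5396 frames.
Within the current minute: 46 × 30 + 9 − 2 = 1387 (labels ;00/;01 skipped at this minute). Total = 233766 + 5396 + 1387 = 240549.

240549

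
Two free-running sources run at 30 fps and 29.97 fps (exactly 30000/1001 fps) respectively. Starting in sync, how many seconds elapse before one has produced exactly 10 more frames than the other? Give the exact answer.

The gap grows by |30000/1001 − 30| = 30/1001 frames per second.
Time for a 10-frame gap: 10 ÷ (30/1001) = 1001/3 s.

1001/3 seconds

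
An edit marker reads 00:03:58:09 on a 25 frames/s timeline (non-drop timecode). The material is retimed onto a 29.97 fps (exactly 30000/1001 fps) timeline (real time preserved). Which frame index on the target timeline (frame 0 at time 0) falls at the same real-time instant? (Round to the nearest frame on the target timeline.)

frame 7144

Source frame index: (0×3600 + 3×60 + 58) × 25 + 9 = 5959.
Real time: 5959 / (25) = 5959/25 s.
Target frame: (5959/25) × (30000/1001) = 7150800/1001 ≈ 7143.656 → 7144.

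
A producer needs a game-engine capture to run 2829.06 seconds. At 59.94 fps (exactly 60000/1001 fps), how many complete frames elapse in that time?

169574 frames

Frames = 2829.06 × 60000/1001 = 13057200/77 ≈ 169574.0260.
Complete frames: 169574.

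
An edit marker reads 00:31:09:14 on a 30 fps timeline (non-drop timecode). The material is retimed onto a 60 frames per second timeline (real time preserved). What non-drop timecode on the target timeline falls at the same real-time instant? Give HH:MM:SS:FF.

Source frame index: (0×3600 + 31×60 + 9) × 30 + 14 = 56084.
Real time: 56084 / (30) = 28042/15 s.
Target frame: (28042/15) × (60) = 112168.
At 60 labels/s: frame 112168 → 00:31:09:28.

00:31:09:28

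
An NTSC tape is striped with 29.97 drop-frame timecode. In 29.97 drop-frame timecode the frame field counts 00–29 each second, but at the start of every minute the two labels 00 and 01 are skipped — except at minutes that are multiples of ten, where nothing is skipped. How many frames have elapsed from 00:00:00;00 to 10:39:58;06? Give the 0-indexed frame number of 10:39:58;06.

As if non-drop at 30 labels/s: (10 × 3600 + 39 × 60 + 58) × 30 + 6 = 1151946.
Minute boundaries passed: 639; those not divisible by 10: 639 − 63 = 576; dropped labels = 2 × 576 = 1152.
Actual frame index = 1151946 − 1152 = 1150794.

1150794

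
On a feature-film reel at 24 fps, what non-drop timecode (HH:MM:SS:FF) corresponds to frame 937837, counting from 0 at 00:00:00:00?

10:51:16:13

937837 ÷ 24 = 39076 full seconds, remainder 13 frames.
39076 s = 10 h 51 min 16 s.
Timecode: 10:51:16:13.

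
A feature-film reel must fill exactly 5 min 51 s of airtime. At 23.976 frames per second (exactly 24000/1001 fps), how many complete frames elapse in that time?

8415 frames

5 min 51 s = 351 s.
Frames = 351 × 24000/1001 = 648000/77 ≈ 8415.5844.
Complete frames: 8415.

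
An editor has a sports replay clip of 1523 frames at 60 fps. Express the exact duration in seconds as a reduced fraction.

Running time = 1523 ÷ (60) = 1523 × 1/60 = 1523/60 s.

1523/60 seconds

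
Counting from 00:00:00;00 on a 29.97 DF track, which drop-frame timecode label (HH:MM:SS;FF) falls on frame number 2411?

00:01:20;13

Each 10-minute DF block holds 10 × 60 × 30 − 9 × 2 = 17982 frames. 2411 ÷ 17982 → 0 full blocks, remainder 2411.
Within the partial block the first minute is 1800 frames and each further minute 1798, so 1 further minute boundary passed. Total skipped labels = 18 × 0 + 2 × 1 = 2.
Non-drop label index = 2411 + 2 = 2413; at 30 labels/s that is 00:01:20:13, i.e. DF 00:01:20;13.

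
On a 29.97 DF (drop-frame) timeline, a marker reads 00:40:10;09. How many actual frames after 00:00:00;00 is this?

72237

As if non-drop at 30 labels/s: (0 × 3600 + 40 × 60 + 10) × 30 + 9 = 72309.
Minute boundaries passed: 40; those not divisible by 10: 40 − 4 = 36; dropped labels = 2 × 36 = 72.
Actual frame index = 72309 − 72 = 72237.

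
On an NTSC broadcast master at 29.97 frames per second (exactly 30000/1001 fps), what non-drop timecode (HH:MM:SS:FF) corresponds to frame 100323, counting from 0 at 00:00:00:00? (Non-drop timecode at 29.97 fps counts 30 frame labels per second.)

100323 ÷ 30 = 3344 full seconds, remainder 3 frames.
3344 s = 0 h 55 min 44 s.
Timecode: 00:55:44:03.

00:55:44:03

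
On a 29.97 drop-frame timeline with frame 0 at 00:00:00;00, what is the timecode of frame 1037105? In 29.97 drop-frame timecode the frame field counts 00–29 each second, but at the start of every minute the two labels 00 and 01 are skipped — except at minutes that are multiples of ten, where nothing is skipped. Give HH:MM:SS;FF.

09:36:44;23

Ten DF minutes hold 17982 frames, so frame 1037105 lies in block 57 (frames 1024974–1042955) with 12131 frames into that block.
The block's first minute is 1800 frames and the rest 1798 each; 12131 frames reaches minute 6, so 57 × 18 + 6 × 2 = 1038 labels have been skipped so far.
Adding those back, label number 1037105 + 1038 = 1038143 at 30 labels/s is 34604 s + 23 f = 9 h 36 min 44 s frame 23, i.e. 09:36:44;23.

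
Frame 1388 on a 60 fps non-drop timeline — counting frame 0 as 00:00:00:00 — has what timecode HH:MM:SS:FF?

1388 ÷ 60 = 23 full seconds, remainder 8 frames.
23 s = 0 h 0 min 23 s.
Timecode: 00:00:23:08.

00:00:23:08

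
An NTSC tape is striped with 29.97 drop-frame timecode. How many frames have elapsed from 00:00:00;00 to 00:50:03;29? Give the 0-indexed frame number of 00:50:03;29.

Complete 10-minute blocks: 5, each 17982 frames → 89910.
Remaining 0 whole minutes in the current block: 0 frames.
Within the current minute: 3 × 30 + 29 = 119. Total = 89910 + 0 + 119 = 90029.

90029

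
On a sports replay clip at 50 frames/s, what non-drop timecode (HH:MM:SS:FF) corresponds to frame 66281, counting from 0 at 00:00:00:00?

66281 ÷ 50 = 1325 full seconds, remainder 31 frames.
1325 s = 0 h 22 min 5 s.
Timecode: 00:22:05:31.

00:22:05:31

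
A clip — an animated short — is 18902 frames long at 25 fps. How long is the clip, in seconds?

Running time = 18902 / (25) = 756.08 s.

756.08 seconds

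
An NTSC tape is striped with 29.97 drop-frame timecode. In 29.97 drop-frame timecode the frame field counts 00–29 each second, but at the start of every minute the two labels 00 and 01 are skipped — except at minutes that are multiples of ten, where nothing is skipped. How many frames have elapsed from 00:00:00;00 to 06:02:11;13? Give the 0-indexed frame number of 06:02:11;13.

Complete 10-minute blocks: 36, each 17982 frames → 647352.
Remaining 2 whole minutes in the current block: 1800 + 1 × 1798 = 3598 frames.
Within the current minute: 11 × 30 + 13 − 2 = 341 (labels ;00/;01 skipped at this minute). Total = 647352 + 3598 + 341 = 651291.

651291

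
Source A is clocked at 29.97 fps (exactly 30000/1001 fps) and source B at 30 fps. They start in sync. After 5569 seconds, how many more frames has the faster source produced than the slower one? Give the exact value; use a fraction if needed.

167070/1001 frames

A emits 30000/1001 × 5569 = 167070000/1001 frames; B emits 30 × 5569 = 167070.
Difference = 167070/1001 frames (≈ 166.9031); B is ahead of A.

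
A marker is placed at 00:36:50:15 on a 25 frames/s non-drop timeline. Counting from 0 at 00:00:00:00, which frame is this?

55265

Total seconds to the label: (0 × 3600 + 36 × 60 + 50) = 2210.
Frame index = 2210 × 25 + 15 = 55265.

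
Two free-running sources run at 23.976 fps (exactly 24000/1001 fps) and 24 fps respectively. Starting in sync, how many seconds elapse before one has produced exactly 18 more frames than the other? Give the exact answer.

750.75 seconds

The gap grows by |24 − 24000/1001| = 24/1001 frames per second.
Time for a 18-frame gap: 18 ÷ (24/1001) = 750.75 s.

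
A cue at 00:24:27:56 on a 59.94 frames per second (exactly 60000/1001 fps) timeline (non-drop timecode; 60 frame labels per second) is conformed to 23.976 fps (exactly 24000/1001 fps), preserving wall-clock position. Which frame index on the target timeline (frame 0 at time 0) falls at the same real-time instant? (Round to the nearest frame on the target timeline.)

Source frame index: (0×3600 + 24×60 + 27) × 60 + 56 = 88076.
Real time: 88076 / (60000/1001) = 22041019/15000 s.
Target frame: (22041019/15000) × (24000/1001) = 176152/5 ≈ 35230.400 → 35230.

frame 35230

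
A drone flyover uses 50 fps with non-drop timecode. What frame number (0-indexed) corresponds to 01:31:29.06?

Total seconds to the label: (1 × 3600 + 31 × 60 + 29) = 5489.
Frame index = 5489 × 50 + 6 = 274456.

frame 274456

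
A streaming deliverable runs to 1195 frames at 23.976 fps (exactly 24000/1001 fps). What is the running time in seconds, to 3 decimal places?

49.841 seconds

Running time = 1195 × 1001/24000 = 239239/4800 s ≈ 49.841 s.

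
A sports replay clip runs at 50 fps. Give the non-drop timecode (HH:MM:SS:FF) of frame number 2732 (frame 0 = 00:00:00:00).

00:00:54:32

2732 ÷ 50 = 54 full seconds, remainder 32 frames.
54 s = 0 h 0 min 54 s.
Timecode: 00:00:54:32.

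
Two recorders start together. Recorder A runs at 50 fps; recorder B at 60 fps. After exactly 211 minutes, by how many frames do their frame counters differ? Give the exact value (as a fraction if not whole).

126600 frames

211 min = 12660 s.
A emits 50 × 12660 = 633000 frames; B emits 60 × 12660 = 759600.
Difference = 126600 frames; B is ahead of A.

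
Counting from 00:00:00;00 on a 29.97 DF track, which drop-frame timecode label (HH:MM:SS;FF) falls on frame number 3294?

Each 10-minute DF block holds 10 × 60 × 30 − 9 × 2 = 17982 frames. 3294 ÷ 17982 → 0 full blocks, remainder 3294.
Within the partial block the first minute is 1800 frames and each further minute 1798, so 1 further minute boundary passed. Total skipped labels = 18 × 0 + 2 × 1 = 2.
Non-drop label index = 3294 + 2 = 3296; at 30 labels/s that is 00:01:49:26, i.e. DF 00:01:49;26.

00:01:49;26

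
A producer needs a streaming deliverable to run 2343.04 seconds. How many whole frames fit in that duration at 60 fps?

Frames = 2343.04 × 60 = 702912/5 ≈ 140582.4000.
Complete frames: 140582.

140582 frames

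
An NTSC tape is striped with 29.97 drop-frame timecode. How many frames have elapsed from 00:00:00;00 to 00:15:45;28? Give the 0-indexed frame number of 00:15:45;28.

As if non-drop at 30 labels/s: (0 × 3600 + 15 × 60 + 45) × 30 + 28 = 28378.
Minute boundaries passed: 15; those not divisible by 10: 15 − 1 = 14; dropped labels = 2 × 14 = 28.
Actual frame index = 28378 − 28 = 28350.

28350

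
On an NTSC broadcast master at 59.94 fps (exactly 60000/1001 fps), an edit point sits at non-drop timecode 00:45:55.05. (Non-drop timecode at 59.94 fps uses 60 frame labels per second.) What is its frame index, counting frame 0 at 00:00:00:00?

Total seconds to the label: (0 × 3600 + 45 × 60 + 55) = 2755.
Frame index = 2755 × 60 + 5 = 165305.

165305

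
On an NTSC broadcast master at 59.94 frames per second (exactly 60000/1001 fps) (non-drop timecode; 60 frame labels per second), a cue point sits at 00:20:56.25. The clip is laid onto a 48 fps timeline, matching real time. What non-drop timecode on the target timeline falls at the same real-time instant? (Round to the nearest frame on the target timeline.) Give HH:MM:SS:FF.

00:20:57:32

Source frame index: (0×3600 + 20×60 + 56) × 60 + 25 = 75385.
Real time: 75385 / (60000/1001) = 15092077/12000 s.
Target frame: (15092077/12000) × (48) = 15092077/250 ≈ 60368.308 → 60368.
At 48 labels/s: frame 60368 → 00:20:57:32.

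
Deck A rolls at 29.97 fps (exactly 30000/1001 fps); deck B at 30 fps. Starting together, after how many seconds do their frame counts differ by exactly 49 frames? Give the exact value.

The gap grows by |30 − 30000/1001| = 30/1001 frames per second.
Time for a 49-frame gap: 49 ÷ (30/1001) = 49049/30 s.

49049/30 seconds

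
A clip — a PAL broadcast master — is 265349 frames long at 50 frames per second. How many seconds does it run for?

5306.98 seconds

Running time = 265349 / (50) = 5306.98 s.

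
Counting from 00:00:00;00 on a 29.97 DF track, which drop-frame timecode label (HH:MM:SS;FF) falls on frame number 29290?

Each 10-minute DF block holds 10 × 60 × 30 − 9 × 2 = 17982 frames. 29290 ÷ 17982 → 1 full block, remainder 11308.
Within the partial block the first minute is 1800 frames and each further minute 1798, so 6 further minute boundaries passed. Total skipped labels = 18 × 1 + 2 × 6 = 30.
Non-drop label index = 29290 + 30 = 29320; at 30 labels/s that is 00:16:17:10, i.e. DF 00:16:17;10.

00:16:17;10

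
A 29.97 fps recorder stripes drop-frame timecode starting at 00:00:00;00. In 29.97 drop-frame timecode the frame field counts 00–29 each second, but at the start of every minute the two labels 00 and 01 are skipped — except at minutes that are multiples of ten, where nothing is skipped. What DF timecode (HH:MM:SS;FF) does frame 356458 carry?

Ten DF minutes hold 17982 frames, so frame 356458 lies in block 19 (frames 341658–359639) with 14800 frames into that block.
The block's first minute is 1800 frames and the rest 1798 each; 14800 frames reaches minute 8, so 19 × 18 + 8 × 2 = 358 labels have been skipped so far.
Adding those back, label number 356458 + 358 = 356816 at 30 labels/s is 11893 s + 26 f = 3 h 18 min 13 s frame 26, i.e. 03:18:13;26.

03:18:13;26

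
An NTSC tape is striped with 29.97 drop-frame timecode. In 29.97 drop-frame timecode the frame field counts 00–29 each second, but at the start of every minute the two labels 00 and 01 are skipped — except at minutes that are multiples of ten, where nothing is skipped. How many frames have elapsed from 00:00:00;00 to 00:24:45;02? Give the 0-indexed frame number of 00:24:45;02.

Complete 10-minute blocks: 2, each 17982 frames → 35964.
Remaining 4 whole minutes in the current block: 1800 + 3 × 1798 = 7194 frames.
Within the current minute: 45 × 30 + 2 − 2 = 1350 (labels ;00/;01 skipped at this minute). Total = 35964 + 7194 + 1350 = 44508.

44508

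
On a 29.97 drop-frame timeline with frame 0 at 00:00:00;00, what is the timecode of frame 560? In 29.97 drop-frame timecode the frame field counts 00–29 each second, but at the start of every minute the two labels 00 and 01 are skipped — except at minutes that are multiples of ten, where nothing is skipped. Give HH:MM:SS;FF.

00:00:18;20

Ten DF minutes hold 17982 frames, so frame 560 lies in block 0 (frames 0–17981) with 560 frames into that block.
The block's first minute is 1800 frames and the rest 1798 each; 560 frames reaches minute 0, so 0 × 18 + 0 × 2 = 0 labels have been skipped so far.
Adding those back, label number 560 + 0 = 560 at 30 labels/s is 18 s + 20 f = 0 h 0 min 18 s frame 20, i.e. 00:00:18;20.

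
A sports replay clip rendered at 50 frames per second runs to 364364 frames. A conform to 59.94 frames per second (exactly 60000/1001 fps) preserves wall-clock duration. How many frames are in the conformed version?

Target frames = source frames × (target rate / source rate) = 364364 × (60000/1001)/(50) = 364364 × 1200/1001 = 436800.

436800 frames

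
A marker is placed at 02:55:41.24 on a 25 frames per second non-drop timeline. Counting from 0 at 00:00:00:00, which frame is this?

Total seconds to the label: (2 × 3600 + 55 × 60 + 41) = 10541.
Frame index = 10541 × 25 + 24 = 263549.

263549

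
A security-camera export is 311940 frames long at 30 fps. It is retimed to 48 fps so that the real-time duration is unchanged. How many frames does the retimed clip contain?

499104 frames

Target frames = source frames × (target rate / source rate) = 311940 × (48)/(30) = 311940 × 8/5 = 499104.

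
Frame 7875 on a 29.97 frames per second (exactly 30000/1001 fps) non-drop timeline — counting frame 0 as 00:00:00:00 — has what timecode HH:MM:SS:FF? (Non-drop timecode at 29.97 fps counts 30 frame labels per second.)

00:04:22:15

7875 ÷ 30 = 262 full seconds, remainder 15 frames.
262 s = 0 h 4 min 22 s.
Timecode: 00:04:22:15.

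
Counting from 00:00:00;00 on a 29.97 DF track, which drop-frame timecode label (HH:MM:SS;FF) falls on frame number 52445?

Each 10-minute DF block holds 10 × 60 × 30 − 9 × 2 = 17982 frames. 52445 ÷ 17982 → 2 full blocks, remainder 16481.
Within the partial block the first minute is 1800 frames and each further minute 1798, so 9 further minute boundaries passed. Total skipped labels = 18 × 2 + 2 × 9 = 54.
Non-drop label index = 52445 + 54 = 52499; at 30 labels/s that is 00:29:09:29, i.e. DF 00:29:09;29.

00:29:09;29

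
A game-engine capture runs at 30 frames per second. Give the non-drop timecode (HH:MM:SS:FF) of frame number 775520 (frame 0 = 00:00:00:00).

775520 ÷ 30 = 25850 full seconds, remainder 20 frames.
25850 s = 7 h 10 min 50 s.
Timecode: 07:10:50:20.

07:10:50:20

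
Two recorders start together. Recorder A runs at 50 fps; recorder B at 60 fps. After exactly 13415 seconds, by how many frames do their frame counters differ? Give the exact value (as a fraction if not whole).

134150 frames

A emits 50 × 13415 = 670750 frames; B emits 60 × 13415 = 804900.
Difference = 134150 frames; B is ahead of A.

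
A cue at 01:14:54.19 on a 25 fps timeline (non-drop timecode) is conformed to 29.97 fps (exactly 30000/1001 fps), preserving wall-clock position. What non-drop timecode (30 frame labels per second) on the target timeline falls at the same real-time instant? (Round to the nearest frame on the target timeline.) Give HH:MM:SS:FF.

01:14:50:08

Source frame index: (1×3600 + 14×60 + 54) × 25 + 19 = 112369.
Real time: 112369 / (25) = 112369/25 s.
Target frame: (112369/25) × (30000/1001) = 134842800/1001 ≈ 134708.092 → 134708.
At 30 labels/s: frame 134708 → 01:14:50:08.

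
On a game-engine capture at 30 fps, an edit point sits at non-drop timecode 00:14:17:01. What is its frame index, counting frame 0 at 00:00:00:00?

Total seconds to the label: (0 × 3600 + 14 × 60 + 17) = 857.
Frame index = 857 × 30 + 1 = 25711.

25711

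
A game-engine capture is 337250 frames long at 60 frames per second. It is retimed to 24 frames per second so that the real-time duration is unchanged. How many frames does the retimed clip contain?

Target frames = source frames × (target rate / source rate) = 337250 × (24)/(60) = 337250 × 2/5 = 134900.

134900 frames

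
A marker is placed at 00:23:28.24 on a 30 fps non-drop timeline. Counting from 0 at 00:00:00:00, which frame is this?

42264

Total seconds to the label: (0 × 3600 + 23 × 60 + 28) = 1408.
Frame index = 1408 × 30 + 24 = 42264.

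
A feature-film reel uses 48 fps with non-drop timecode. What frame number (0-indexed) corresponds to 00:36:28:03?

frame 105027

Total seconds to the label: (0 × 3600 + 36 × 60 + 28) = 2188.
Frame index = 2188 × 48 + 3 = 105027.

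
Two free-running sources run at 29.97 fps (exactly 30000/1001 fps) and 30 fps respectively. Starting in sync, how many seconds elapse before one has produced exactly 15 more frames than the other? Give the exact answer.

The gap grows by |30 − 30000/1001| = 30/1001 frames per second.
Time for a 15-frame gap: 15 ÷ (30/1001) = 500.5 s.

500.5 seconds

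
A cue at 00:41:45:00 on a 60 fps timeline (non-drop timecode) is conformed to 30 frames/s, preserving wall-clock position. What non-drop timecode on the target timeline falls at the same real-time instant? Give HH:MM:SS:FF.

00:41:45:00

Source frame index: (0×3600 + 41×60 + 45) × 60 + 0 = 150300.
Real time: 150300 / (60) = 2505 s.
Target frame: (2505) × (30) = 75150.
At 30 labels/s: frame 75150 → 00:41:45:00.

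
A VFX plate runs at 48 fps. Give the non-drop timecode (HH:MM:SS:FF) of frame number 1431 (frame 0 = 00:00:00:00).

00:00:29:39

1431 ÷ 48 = 29 full seconds, remainder 39 frames.
29 s = 0 h 0 min 29 s.
Timecode: 00:00:29:39.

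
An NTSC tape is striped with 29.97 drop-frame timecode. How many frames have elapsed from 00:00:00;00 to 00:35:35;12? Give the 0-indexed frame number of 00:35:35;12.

Complete 10-minute blocks: 3, each 17982 frames → 53946.
Remaining 5 whole minutes in the current block: 1800 + 4 × 1798 = 8992 frames.
Within the current minute: 35 × 30 + 12 − 2 = 1060 (labels ;00/;01 skipped at this minute). Total = 53946 + 8992 + 1060 = 63998.

63998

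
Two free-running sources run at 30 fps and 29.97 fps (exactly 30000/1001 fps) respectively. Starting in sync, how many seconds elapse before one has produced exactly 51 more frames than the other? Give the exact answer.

The gap grows by |30000/1001 − 30| = 30/1001 frames per second.
Time for a 51-frame gap: 51 ÷ (30/1001) = 1701.7 s.

1701.7 seconds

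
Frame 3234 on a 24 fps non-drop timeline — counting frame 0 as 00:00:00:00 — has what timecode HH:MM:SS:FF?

00:02:14:18

3234 ÷ 24 = 134 full seconds, remainder 18 frames.
134 s = 0 h 2 min 14 s.
Timecode: 00:02:14:18.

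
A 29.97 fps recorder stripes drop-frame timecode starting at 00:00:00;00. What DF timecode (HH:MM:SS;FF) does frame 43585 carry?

Ten DF minutes hold 17982 frames, so frame 43585 lies in block 2 (frames 35964–53945) with 7621 frames into that block.
The block's first minute is 1800 frames and the rest 1798 each; 7621 frames reaches minute 4, so 2 × 18 + 4 × 2 = 44 labels have been skipped so far.
Adding those back, label number 43585 + 44 = 43629 at 30 labels/s is 1454 s + 9 f = 0 h 24 min 14 s frame 9, i.e. 00:24:14;09.

00:24:14;09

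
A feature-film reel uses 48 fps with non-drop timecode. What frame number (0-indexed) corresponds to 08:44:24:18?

frame 1510290

Total seconds to the label: (8 × 3600 + 44 × 60 + 24) = 31464.
Frame index = 31464 × 48 + 18 = 1510290.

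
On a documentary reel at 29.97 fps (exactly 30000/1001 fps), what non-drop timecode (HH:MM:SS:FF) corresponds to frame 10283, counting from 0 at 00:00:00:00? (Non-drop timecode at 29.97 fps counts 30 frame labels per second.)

00:05:42:23

10283 ÷ 30 = 342 full seconds, remainder 23 frames.
342 s = 0 h 5 min 42 s.
Timecode: 00:05:42:23.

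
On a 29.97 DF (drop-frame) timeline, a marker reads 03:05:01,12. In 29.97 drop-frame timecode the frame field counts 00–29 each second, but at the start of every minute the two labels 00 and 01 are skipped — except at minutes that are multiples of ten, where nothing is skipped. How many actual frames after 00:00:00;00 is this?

332708

Complete 10-minute blocks: 18, each 17982 frames → 323676.
Remaining 5 whole minutes in the current block: 1800 + 4 × 1798 = 8992 frames.
Within the current minute: 1 × 30 + 12 − 2 = 40 (labels ;00/;01 skipped at this minute). Total = 323676 + 8992 + 40 = 332708.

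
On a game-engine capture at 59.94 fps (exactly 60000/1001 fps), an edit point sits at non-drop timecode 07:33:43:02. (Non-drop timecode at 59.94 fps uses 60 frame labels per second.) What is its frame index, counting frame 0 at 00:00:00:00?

1633382

Total seconds to the label: (7 × 3600 + 33 × 60 + 43) = 27223.
Frame index = 27223 × 60 + 2 = 1633382.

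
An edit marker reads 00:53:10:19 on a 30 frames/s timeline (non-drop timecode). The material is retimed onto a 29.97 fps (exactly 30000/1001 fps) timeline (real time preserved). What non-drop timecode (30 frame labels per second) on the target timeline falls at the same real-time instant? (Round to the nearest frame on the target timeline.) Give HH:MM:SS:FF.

Source frame index: (0×3600 + 53×60 + 10) × 30 + 19 = 95719.
Real time: 95719 / (30) = 95719/30 s.
Target frame: (95719/30) × (30000/1001) = 7363000/77 ≈ 95623.377 → 95623.
At 30 labels/s: frame 95623 → 00:53:07:13.

00:53:07:13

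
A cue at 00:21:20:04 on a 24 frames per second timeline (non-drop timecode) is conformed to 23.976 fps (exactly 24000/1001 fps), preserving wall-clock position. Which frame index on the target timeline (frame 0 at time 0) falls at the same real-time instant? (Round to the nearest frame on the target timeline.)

frame 30693

Source frame index: (0×3600 + 21×60 + 20) × 24 + 4 = 30724.
Real time: 30724 / (24) = 7681/6 s.
Target frame: (7681/6) × (24000/1001) = 30724000/1001 ≈ 30693.307 → 30693.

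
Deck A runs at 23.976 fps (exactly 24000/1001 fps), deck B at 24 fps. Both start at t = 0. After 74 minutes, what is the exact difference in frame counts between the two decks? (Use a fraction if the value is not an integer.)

74 min = 4440 s.
A emits 24000/1001 × 4440 = 106560000/1001 frames; B emits 24 × 4440 = 106560.
Difference = 106560/1001 frames (≈ 106.4535); B is ahead of A.

106560/1001 frames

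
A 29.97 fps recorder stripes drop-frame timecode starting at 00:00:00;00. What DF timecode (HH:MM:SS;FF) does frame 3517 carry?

Ten DF minutes hold 17982 frames, so frame 3517 lies in block 0 (frames 0–17981) with 3517 frames into that block.
The block's first minute is 1800 frames and the rest 1798 each; 3517 frames reaches minute 1, so 0 × 18 + 1 × 2 = 2 labels have been skipped so far.
Adding those back, label number 3517 + 2 = 3519 at 30 labels/s is 117 s + 9 f = 0 h 1 min 57 s frame 9, i.e. 00:01:57;09.

00:01:57;09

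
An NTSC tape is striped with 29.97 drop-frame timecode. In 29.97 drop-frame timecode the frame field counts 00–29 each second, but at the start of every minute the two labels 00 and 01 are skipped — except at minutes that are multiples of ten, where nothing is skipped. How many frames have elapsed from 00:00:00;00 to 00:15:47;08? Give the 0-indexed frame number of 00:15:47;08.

28390

Complete 10-minute blocks: 1, each 17982 frames → 17982.
Remaining 5 whole minutes in the current block: 1800 + 4 × 1798 = 8992 frames.
Within the current minute: 47 × 30 + 8 − 2 = 1416 (labels ;00/;01 skipped at this minute). Total = 17982 + 8992 + 1416 = 28390.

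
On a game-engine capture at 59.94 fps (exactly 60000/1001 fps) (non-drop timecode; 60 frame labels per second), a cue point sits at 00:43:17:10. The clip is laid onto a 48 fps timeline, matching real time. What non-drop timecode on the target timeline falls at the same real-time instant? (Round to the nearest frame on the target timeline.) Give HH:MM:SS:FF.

Source frame index: (0×3600 + 43×60 + 17) × 60 + 10 = 155830.
Real time: 155830 / (60000/1001) = 15598583/6000 s.
Target frame: (15598583/6000) × (48) = 15598583/125 ≈ 124788.664 → 124789.
At 48 labels/s: frame 124789 → 00:43:19:37.

00:43:19:37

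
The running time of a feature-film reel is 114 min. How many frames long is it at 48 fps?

114 min = 6840 s.
Frames = 6840 × 48 = 328320.

328320 frames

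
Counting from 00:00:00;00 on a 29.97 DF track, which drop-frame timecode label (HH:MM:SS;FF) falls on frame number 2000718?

Each 10-minute DF block holds 10 × 60 × 30 − 9 × 2 = 17982 frames. 2000718 ÷ 17982 → 111 full blocks, remainder 4716.
Within the partial block the first minute is 1800 frames and each further minute 1798, so 2 further minute boundaries passed. Total skipped labels = 18 × 111 + 2 × 2 = 2002.
Non-drop label index = 2000718 + 2002 = 2002720; at 30 labels/s that is 18:32:37:10, i.e. DF 18:32:37;10.

18:32:37;10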